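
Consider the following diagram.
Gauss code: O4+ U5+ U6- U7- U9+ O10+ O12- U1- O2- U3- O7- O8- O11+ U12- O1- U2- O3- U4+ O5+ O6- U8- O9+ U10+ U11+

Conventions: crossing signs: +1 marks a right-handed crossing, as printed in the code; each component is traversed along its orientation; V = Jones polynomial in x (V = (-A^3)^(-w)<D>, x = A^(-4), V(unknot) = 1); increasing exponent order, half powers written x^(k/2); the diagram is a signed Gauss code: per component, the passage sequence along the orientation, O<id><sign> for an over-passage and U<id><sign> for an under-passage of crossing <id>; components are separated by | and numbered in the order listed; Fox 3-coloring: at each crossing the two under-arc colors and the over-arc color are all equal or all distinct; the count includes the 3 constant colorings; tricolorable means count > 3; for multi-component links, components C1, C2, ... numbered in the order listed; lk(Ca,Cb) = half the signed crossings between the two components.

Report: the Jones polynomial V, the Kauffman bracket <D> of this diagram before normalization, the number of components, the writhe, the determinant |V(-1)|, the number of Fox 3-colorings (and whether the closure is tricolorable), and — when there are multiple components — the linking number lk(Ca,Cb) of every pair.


V = -x^-6 + x^-5 - 2x^-4 + 3x^-3 - 2x^-2 + 3x^-1 - 1 + x - x^2
<D> = -A^-14 + A^-10 - A^-6 + 3A^-2 - 2A^2 + 3A^6 - 2A^10 + A^14 - A^18 (w = -2)
1 component over 12 crossings, w = -2
9 Fox colorings among 3^12, |V(-1)| = 15: tricolorable
why: w = -2 shifts under R1 moves; the (-A^3)^(2) factor cancels that in V


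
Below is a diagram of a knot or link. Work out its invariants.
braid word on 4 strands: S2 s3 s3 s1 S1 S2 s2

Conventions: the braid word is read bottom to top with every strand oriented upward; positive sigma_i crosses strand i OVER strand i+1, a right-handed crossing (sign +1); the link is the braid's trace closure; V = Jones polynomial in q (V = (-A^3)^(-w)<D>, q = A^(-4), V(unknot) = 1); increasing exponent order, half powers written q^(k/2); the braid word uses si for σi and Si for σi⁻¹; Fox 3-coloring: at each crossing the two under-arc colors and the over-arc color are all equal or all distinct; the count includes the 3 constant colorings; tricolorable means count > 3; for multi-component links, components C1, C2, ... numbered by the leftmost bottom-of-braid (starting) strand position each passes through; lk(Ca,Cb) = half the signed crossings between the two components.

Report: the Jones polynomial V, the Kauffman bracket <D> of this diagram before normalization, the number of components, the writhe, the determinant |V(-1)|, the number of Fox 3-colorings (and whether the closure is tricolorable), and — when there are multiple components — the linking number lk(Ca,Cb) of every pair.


V = 1 + q + q^2 + q^3
<D> = -A^-9 - A^-5 - A^-1 - A^3 (w = +1)
3 components over 7 crossings, w = +1
lk(C1,C2): 0
lk(C1,C3) = 0
linking number lk(C2,C3) = +1
9 Fox colorings among 3^8, |V(-1)| = 0: tricolorable
why: summing lk over 3 pairs gives +1


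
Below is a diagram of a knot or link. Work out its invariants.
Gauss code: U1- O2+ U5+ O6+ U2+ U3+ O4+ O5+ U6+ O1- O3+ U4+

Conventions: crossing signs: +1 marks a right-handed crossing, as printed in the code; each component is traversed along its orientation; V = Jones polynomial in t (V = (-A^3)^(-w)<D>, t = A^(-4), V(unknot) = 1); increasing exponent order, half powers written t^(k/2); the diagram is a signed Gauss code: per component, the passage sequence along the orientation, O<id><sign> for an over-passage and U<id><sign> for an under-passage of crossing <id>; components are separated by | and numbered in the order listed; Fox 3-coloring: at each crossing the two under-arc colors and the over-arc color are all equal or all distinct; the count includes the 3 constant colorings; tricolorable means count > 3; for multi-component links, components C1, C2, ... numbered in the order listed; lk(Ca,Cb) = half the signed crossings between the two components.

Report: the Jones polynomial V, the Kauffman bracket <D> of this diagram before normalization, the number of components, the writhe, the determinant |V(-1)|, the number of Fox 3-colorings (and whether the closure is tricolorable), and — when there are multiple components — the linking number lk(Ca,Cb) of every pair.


V(t) = t - t^2 + 2t^3 - t^4 + t^5 - t^6
bracket: -A^-12 + A^-8 - A^-4 + 2 - A^4 + A^8, w = +4
1 component, writhe +4, over 6 crossings
det 7, colorings 3 of 3^6 — not tricolorable
observation: det 7 = |V(-1)|; not divisible by 3, so not tricolorable


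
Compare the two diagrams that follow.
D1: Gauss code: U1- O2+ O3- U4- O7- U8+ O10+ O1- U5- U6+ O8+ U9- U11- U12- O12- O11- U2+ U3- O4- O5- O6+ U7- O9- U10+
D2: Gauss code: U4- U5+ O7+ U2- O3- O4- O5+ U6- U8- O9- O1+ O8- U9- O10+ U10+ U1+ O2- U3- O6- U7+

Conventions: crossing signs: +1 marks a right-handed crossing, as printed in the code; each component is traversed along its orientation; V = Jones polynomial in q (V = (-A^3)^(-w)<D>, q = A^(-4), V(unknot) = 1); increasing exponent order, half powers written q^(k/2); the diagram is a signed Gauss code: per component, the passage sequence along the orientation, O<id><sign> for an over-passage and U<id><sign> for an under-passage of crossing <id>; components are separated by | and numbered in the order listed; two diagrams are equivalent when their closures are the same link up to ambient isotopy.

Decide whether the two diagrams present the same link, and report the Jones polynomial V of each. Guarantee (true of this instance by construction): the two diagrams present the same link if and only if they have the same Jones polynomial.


equivalent: yes
V(D1) = -q^-4 + q^-3 + q^-1  (w -4, c 12, <D> = A^-8 + 1 - A^4)
V(D2) = -q^-4 + q^-3 + q^-1  [10 crossings, <D> = A^-2 + A^6 - A^10, w = -2]
key observation: one V(q) for all 2 diagrams — one class (guaranteed)


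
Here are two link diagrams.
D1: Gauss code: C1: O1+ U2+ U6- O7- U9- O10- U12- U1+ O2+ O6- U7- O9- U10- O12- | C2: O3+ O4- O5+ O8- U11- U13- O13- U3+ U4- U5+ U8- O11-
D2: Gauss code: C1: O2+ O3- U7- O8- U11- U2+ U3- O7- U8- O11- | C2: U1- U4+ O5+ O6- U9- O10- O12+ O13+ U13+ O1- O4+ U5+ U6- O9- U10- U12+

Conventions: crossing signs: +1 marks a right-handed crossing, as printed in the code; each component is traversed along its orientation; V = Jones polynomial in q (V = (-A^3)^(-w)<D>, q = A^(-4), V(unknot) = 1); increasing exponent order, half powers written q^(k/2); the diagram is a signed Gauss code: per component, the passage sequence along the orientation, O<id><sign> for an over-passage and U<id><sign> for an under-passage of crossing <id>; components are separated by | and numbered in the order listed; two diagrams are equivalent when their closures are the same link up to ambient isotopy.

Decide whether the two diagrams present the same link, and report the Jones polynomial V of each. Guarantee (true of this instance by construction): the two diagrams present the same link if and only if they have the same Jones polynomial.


equivalent: yes
D1 (bracket A^-13 + A^-9 + A^-5 - A^3; 13 crossings at w = -5): V = q^(-9/2) - q^(-5/2) - q^(-3/2) - q^(-1/2)
V(D2) = q^(-9/2) - q^(-5/2) - q^(-3/2) - q^(-1/2)  (w -3, c 13, <D> = A^-7 + A^-3 + A - A^9)
key observation: all 2 diagrams share one V(q), hence one class


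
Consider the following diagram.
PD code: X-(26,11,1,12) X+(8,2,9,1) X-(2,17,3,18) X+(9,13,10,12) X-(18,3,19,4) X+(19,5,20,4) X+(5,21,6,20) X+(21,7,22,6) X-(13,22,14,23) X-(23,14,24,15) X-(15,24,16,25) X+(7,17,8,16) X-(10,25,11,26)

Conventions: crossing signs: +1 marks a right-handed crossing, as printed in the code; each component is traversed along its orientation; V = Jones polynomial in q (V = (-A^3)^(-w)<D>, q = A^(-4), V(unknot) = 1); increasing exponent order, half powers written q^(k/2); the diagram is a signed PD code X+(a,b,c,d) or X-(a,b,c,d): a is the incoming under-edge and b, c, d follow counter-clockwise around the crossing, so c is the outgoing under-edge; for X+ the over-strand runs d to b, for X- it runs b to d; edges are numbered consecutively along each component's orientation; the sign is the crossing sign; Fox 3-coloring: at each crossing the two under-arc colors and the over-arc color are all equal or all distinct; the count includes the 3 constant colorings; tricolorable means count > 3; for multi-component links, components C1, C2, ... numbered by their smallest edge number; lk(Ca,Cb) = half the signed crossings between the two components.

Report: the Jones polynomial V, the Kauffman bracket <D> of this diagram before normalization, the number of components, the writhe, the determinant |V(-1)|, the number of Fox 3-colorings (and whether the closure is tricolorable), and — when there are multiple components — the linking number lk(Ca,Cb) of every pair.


V(q) = q^-5 - 2q^-4 + 2q^-3 - 2q^-2 + 2q^-1 - 1 + q
bracket: -A^-7 + A^-3 - 2A + 2A^5 - 2A^9 + 2A^13 - A^17, w = -1
1 component, writhe -1, over 13 crossings
det 11, colorings 3 of 3^13 — not tricolorable
observation: the span of V is 6, forcing >= 6 crossings in any diagram


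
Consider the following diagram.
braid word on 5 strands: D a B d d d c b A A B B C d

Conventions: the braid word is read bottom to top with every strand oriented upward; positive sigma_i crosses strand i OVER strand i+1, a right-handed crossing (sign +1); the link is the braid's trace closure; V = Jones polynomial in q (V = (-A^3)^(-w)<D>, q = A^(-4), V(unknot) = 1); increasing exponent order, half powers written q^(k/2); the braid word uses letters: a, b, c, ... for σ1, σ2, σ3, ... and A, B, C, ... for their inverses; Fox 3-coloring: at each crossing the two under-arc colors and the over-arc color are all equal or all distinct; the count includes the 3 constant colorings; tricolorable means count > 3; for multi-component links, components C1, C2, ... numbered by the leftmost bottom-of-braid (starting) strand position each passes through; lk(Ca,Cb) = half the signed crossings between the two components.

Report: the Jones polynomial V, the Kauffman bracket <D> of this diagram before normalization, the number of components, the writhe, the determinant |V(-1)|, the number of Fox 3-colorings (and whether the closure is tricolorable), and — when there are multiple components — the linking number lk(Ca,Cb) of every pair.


V(q) = -q^-3 + q^-2 - q^-1 + 3 - q + q^2 - q^3
bracket: -A^-12 + A^-8 - A^-4 + 3 - A^4 + A^8 - A^12, w = 0
1 component, writhe 0, over 14 crossings
det 9, colorings 27 of 3^14 — tricolorable
observation: w = 0 shifts under R1 moves; the (-A^3)^(0) factor cancels that in V


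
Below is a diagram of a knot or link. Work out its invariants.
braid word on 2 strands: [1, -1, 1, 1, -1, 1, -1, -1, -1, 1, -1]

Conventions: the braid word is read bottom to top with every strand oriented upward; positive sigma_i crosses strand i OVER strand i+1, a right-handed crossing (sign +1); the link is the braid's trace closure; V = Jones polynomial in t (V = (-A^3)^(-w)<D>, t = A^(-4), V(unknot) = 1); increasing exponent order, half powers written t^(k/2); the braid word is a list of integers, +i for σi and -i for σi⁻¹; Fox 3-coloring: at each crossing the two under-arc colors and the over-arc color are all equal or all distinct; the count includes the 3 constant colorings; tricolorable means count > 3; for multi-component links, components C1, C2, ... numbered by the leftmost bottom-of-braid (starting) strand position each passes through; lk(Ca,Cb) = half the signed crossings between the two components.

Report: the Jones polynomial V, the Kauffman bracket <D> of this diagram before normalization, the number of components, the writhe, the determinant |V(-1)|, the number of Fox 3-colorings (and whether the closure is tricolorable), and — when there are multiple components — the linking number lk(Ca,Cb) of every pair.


V(t) = 1
bracket: -A^-3, w = -1
1 component, writhe -1, over 11 crossings
det 1, colorings 3 of 3^11 — not tricolorable
observation: |V(-1)| = 1: so not tricolorable, since 3 does not divide 1


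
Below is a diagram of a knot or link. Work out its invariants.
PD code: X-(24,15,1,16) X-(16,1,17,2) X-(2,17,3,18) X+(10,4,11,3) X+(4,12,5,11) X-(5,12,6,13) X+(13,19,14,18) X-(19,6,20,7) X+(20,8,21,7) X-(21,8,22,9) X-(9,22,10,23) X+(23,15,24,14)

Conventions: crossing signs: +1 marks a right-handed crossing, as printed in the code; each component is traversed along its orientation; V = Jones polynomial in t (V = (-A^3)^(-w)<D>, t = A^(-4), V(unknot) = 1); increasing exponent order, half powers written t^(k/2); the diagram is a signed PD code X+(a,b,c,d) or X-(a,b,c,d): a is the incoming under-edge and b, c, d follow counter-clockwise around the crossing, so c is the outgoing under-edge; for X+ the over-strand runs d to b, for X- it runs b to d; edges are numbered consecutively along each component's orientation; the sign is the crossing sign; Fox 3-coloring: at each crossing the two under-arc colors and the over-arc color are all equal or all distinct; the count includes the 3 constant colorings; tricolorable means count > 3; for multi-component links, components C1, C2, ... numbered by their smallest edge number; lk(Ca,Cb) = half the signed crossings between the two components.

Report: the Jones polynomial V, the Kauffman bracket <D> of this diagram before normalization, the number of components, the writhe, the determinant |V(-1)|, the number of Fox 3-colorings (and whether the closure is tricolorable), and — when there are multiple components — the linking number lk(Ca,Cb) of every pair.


Jones polynomial: V(t) = -t^-4 + t^-3 + t^-1
<D> = A^-2 + A^6 - A^10; writhe -2
components 1, writhe -2 (12 crossings)
3-colorings: 9 of 3^12, det 3 — tricolorable
note: the span of V is 3, forcing >= 3 crossings in any diagram


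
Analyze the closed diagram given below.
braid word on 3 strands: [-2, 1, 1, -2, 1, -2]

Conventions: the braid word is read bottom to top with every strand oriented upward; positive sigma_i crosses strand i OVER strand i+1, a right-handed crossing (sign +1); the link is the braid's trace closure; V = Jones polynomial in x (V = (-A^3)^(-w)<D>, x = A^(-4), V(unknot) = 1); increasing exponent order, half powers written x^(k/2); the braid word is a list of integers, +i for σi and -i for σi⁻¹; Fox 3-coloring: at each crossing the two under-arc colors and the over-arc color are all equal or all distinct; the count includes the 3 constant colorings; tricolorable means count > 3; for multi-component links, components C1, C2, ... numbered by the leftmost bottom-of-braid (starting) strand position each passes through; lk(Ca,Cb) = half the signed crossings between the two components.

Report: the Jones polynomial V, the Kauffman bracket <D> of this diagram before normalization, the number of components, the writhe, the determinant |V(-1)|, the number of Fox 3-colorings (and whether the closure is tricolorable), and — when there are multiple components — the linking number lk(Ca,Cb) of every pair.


V = -x^-3 + 2x^-2 - 2x^-1 + 3 - 2x + 2x^2 - x^3
<D> = -A^-12 + 2A^-8 - 2A^-4 + 3 - 2A^4 + 2A^8 - A^12 (w = 0)
1 component over 6 crossings, w = 0
3 Fox colorings among 3^6, |V(-1)| = 13: not tricolorable
why: V spans 6 powers of x: at least 6 crossings in any diagram


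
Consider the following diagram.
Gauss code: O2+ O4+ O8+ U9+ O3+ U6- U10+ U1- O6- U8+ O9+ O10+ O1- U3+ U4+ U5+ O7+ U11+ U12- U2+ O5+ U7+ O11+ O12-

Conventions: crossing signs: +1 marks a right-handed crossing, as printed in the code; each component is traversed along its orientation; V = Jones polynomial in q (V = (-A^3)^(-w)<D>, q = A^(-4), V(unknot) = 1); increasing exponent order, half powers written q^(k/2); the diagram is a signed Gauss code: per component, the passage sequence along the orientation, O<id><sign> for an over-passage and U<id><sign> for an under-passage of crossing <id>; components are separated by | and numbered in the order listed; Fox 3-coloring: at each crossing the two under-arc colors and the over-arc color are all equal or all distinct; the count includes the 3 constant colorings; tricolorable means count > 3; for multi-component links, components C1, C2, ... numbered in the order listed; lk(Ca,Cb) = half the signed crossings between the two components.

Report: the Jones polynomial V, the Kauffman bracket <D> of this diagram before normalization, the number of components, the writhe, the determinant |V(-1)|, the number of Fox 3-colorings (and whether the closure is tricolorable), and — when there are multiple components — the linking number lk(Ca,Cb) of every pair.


V(q) = q^2 + 2q^4 - 2q^5 + q^6 - 2q^7 + q^8
bracket: A^-14 - 2A^-10 + A^-6 - 2A^-2 + 2A^2 + A^10, w = +6
1 component, writhe +6, over 12 crossings
det 9, colorings 27 of 3^12 — tricolorable
observation: |V(-1)| = 9: so tricolorable, since 3 divides 9


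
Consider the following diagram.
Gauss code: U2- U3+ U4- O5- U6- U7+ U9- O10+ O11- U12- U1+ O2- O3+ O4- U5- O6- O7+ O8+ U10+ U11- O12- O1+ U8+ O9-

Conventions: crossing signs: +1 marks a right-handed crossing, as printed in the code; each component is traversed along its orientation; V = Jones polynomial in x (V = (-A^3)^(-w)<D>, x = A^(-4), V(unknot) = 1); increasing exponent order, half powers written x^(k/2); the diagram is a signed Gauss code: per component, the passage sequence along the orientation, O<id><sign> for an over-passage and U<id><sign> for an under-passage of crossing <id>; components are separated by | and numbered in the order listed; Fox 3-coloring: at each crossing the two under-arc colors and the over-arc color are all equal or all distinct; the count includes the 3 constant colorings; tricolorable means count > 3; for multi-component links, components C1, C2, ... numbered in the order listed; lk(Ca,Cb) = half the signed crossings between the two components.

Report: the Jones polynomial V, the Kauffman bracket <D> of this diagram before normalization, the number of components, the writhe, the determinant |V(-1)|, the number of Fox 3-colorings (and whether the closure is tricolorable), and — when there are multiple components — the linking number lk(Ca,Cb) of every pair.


V(x) = -x^-4 + x^-3 + x^-1
bracket: A^-2 + A^6 - A^10, w = -2
1 component, writhe -2, over 12 crossings
det 3, colorings 9 of 3^12 — tricolorable
observation: the span of V is 3, forcing >= 3 crossings in any diagram


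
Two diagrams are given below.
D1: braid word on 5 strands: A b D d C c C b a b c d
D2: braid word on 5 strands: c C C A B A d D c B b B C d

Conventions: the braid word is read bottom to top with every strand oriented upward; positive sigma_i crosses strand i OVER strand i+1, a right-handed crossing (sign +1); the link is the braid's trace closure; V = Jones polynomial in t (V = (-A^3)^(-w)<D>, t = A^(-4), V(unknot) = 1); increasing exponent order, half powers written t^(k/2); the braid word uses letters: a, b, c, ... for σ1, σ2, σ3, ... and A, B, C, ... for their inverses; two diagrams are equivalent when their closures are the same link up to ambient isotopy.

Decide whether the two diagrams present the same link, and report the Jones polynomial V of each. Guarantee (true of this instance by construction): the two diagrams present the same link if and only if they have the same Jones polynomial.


same link: no
V(D1) = 1  [12 crossings, <D> = A^12, w = +4]
D2 (bracket A^-8 - A^-4 + 2 - A^4 + A^8 - A^12; 14 crossings at w = -4): V = -t^-6 + t^-5 - t^-4 + 2t^-3 - t^-2 + t^-1
note: V(t) takes 2 values over 2 diagrams, fixing the grouping


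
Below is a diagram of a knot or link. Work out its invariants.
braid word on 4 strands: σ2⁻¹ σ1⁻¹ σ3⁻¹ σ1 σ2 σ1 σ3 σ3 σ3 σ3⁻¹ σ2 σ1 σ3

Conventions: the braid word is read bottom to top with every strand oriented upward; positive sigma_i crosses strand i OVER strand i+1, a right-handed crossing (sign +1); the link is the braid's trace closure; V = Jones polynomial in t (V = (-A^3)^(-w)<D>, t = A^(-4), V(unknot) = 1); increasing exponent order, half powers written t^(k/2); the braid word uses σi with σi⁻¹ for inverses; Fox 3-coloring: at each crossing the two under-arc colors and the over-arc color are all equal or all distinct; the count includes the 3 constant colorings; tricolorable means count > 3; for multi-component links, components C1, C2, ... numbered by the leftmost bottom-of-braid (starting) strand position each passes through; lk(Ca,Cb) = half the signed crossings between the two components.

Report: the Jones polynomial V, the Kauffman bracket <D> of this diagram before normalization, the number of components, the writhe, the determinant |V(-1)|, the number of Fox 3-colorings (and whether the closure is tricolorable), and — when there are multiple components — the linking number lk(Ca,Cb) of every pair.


Jones polynomial: V(t) = t - t^2 + 2t^3 - t^4 + t^5 - t^6
<D> = A^-9 - A^-5 + A^-1 - 2A^3 + A^7 - A^11; writhe +5
components 1, writhe +5 (13 crossings)
3-colorings: 3 of 3^13, det 7 — not tricolorable
note: w = +5 shifts under R1 moves; the (-A^3)^(-5) factor cancels that in V


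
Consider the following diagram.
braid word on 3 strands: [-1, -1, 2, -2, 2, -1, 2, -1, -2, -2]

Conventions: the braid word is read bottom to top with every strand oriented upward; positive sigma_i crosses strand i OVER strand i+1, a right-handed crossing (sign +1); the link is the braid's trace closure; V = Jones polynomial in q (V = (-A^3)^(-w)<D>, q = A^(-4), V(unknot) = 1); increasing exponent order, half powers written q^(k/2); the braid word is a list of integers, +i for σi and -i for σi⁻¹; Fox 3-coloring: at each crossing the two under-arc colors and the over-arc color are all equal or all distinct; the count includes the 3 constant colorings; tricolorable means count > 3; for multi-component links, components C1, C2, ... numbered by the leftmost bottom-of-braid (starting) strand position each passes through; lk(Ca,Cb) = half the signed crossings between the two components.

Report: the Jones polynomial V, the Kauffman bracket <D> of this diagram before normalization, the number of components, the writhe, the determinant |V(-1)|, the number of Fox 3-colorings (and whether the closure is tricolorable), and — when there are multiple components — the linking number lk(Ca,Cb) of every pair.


Jones polynomial: V(q) = q^-7 - 2q^-6 + 2q^-5 - 3q^-4 + 3q^-3 - 2q^-2 + 2q^-1
<D> = 2A^-8 - 2A^-4 + 3 - 3A^4 + 2A^8 - 2A^12 + A^16; writhe -4
components 1, writhe -4 (10 crossings)
3-colorings: 9 of 3^10, det 15 — tricolorable
note: V spans 6 powers of q: at least 6 crossings in any diagram


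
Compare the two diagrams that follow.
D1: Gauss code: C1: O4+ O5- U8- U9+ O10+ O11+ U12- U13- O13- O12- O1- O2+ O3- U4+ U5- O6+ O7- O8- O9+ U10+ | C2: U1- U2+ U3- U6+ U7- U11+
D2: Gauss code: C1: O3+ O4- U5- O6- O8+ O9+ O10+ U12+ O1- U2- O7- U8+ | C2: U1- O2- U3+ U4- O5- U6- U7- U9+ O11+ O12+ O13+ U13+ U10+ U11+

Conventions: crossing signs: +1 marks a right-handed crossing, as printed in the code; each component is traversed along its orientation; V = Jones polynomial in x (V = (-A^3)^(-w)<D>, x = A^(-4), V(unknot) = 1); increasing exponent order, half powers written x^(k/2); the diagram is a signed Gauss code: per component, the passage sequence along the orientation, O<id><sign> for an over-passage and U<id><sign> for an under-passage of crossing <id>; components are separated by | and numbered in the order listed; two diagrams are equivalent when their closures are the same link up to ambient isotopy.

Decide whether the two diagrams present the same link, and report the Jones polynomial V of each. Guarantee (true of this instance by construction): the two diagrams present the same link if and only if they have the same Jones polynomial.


equivalent: no
D1 (bracket A^-5 + A^-1; 13 crossings at w = -1): V = -x^(-1/2) - x^(1/2)
V(D2) = -x^(-5/2) - x^(-1/2)  (w +1, c 13, <D> = A^5 + A^13)
key observation: V(x) takes 2 values over 2 diagrams, fixing the grouping


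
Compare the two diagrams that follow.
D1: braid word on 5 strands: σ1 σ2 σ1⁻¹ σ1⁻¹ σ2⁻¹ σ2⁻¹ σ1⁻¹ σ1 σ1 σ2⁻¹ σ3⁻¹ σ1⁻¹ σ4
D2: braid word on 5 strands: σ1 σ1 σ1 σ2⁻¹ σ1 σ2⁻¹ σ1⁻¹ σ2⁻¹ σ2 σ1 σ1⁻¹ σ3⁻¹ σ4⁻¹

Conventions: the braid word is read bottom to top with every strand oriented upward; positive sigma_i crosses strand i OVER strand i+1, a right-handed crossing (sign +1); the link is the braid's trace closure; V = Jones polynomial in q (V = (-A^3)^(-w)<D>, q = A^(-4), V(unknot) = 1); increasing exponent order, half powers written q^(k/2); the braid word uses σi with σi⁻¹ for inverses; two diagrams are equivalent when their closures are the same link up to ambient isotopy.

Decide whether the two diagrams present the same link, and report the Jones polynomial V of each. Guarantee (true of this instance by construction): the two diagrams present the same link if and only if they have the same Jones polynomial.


equivalent: no
D1 (bracket A^-7 + A; 13 crossings at w = -3): V = -q^(-5/2) - q^(-1/2)
D2 (bracket -A^-17 + 2A^-13 - A^-9 + 2A^-5 - A^-1 + A^3; 13 crossings at w = -1): V = -q^(-3/2) + q^(-1/2) - 2q^(1/2) + q^(3/2) - 2q^(5/2) + q^(7/2)
key observation: 2 values of V(q) split the 2 diagrams


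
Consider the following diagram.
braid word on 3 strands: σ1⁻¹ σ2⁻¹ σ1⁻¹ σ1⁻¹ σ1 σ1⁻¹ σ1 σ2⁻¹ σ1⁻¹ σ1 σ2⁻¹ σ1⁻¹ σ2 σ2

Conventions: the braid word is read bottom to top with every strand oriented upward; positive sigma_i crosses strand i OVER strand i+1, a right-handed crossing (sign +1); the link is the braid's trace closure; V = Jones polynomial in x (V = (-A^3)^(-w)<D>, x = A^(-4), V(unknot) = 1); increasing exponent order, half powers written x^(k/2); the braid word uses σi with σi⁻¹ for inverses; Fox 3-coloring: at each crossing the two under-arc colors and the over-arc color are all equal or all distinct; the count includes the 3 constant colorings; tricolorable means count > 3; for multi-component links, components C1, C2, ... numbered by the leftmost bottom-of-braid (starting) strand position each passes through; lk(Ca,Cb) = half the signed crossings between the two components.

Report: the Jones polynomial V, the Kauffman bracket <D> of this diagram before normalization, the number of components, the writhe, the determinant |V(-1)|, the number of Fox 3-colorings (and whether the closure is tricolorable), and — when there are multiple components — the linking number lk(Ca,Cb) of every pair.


V = -x^-6 + x^-5 - x^-4 + 2x^-3 - x^-2 + x^-1
<D> = A^-8 - A^-4 + 2 - A^4 + A^8 - A^12 (w = -4)
1 component over 14 crossings, w = -4
3 Fox colorings among 3^14, |V(-1)| = 7: not tricolorable
why: |V(-1)| = 7: so not tricolorable, since 3 does not divide 7


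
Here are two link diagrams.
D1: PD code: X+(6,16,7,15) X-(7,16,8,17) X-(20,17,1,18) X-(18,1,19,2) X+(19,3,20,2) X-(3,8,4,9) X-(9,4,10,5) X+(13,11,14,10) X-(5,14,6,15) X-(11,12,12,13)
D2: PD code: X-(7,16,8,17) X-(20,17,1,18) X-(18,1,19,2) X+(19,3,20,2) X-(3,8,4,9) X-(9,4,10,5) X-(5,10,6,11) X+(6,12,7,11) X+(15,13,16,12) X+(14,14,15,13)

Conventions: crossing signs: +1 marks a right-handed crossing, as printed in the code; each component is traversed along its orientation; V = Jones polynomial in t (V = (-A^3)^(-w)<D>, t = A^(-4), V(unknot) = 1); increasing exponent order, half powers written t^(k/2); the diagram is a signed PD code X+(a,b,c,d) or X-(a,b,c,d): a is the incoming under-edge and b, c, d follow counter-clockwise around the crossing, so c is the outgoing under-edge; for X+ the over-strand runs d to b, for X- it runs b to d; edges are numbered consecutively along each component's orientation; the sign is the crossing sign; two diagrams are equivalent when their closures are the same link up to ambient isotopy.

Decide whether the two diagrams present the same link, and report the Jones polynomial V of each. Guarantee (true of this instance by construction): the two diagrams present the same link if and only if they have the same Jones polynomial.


equivalent: yes
V(D1) = -t^-4 + t^-3 + t^-1  (w -4, c 10, <D> = A^-8 + 1 - A^4)
D2 (bracket A^-2 + A^6 - A^10; 10 crossings at w = -2): V = -t^-4 + t^-3 + t^-1
why: one V(t) for all 2 diagrams — one class (guaranteed)


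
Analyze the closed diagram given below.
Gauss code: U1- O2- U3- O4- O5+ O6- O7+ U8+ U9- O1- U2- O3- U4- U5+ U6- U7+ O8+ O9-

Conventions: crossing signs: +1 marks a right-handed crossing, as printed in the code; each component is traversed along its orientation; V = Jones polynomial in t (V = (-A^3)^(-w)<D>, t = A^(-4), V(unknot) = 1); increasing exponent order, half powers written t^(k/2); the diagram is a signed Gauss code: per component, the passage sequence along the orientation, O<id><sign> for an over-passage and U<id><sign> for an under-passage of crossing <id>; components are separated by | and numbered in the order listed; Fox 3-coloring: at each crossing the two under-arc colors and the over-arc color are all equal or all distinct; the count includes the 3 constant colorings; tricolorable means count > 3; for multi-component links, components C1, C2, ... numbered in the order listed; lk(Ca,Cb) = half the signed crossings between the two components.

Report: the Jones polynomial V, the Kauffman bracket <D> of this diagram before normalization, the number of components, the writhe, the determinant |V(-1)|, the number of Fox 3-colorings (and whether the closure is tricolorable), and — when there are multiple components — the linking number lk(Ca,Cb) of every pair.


V = -t^-4 + t^-3 + t^-1
<D> = -A^-5 - A^3 + A^7 (w = -3)
1 component over 9 crossings, w = -3
9 Fox colorings among 3^9, |V(-1)| = 3: tricolorable
why: V spans 3 powers of t: at least 3 crossings in any diagram


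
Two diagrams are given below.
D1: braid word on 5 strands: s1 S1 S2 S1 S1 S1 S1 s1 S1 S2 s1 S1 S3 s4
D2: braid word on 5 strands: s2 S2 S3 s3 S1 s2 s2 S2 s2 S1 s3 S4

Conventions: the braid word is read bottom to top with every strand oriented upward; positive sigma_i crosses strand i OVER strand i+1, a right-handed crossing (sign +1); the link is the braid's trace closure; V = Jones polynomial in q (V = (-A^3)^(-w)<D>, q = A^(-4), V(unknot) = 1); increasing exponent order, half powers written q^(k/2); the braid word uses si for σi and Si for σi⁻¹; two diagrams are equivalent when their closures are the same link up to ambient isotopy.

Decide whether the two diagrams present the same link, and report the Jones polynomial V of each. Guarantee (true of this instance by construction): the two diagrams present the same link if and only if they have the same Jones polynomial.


equivalent: no
D1 (bracket A^-10 + 2A^-2 - A^2 + 2A^6 - A^10 + A^14; 14 crossings at w = -6): V = q^-8 - q^-7 + 2q^-6 - q^-5 + 2q^-4 + q^-2
D2 (bracket A^-8 + 2 + A^8; 12 crossings at w = 0): V = q^-2 + 2 + q^2
key observation: comparing 2 Jones polynomials yields 2 groups


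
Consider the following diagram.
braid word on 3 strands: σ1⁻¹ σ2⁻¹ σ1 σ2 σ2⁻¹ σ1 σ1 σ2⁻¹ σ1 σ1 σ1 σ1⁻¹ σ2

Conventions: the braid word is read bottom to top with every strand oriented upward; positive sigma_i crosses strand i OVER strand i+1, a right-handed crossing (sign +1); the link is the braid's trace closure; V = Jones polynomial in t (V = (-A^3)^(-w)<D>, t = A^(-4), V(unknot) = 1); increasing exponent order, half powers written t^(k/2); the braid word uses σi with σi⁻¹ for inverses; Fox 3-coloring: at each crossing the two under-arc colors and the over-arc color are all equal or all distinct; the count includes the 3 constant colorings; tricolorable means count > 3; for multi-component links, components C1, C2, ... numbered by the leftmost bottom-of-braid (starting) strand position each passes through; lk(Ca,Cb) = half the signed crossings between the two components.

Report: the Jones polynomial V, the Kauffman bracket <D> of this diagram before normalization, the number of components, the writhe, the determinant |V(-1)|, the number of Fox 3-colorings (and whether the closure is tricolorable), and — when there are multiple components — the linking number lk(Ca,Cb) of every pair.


V(t) = -t^(-1/2) + t^(1/2) - 2t^(3/2) + 2t^(5/2) - 3t^(7/2) + 2t^(9/2) - 2t^(11/2) + t^(13/2)
bracket: -A^-17 + 2A^-13 - 2A^-9 + 3A^-5 - 2A^-1 + 2A^3 - A^7 + A^11, w = +3
2 components, writhe +3, over 13 crossings
lk(C1,C2) = +1
det 14, colorings 3 of 3^13 — not tricolorable
observation: w = +3 shifts under R1 moves; the (-A^3)^(-3) factor cancels that in V


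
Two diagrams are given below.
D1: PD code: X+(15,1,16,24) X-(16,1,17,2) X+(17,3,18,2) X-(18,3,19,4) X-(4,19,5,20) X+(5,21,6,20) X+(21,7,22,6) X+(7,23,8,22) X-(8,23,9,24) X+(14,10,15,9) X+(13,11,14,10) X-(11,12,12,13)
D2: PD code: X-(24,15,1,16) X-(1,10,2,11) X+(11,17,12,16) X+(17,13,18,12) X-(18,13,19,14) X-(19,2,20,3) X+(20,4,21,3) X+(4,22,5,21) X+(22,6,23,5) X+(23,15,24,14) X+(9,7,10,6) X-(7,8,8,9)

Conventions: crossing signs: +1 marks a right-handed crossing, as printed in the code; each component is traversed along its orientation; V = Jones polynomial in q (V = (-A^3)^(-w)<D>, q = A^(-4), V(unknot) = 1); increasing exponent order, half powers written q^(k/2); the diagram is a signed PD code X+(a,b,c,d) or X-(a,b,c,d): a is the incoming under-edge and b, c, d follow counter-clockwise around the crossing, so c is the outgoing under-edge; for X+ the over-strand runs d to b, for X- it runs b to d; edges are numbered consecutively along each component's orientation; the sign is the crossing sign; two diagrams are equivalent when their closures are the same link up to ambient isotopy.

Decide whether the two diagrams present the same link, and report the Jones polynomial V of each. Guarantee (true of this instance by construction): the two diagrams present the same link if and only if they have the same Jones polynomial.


equivalent: yes
D1 (bracket A^6; 12 crossings at w = +2): V = 1
V(D2) = 1  (w +2, c 12, <D> = A^6)
key observation: one V(q) for all 2 diagrams — one class (guaranteed)


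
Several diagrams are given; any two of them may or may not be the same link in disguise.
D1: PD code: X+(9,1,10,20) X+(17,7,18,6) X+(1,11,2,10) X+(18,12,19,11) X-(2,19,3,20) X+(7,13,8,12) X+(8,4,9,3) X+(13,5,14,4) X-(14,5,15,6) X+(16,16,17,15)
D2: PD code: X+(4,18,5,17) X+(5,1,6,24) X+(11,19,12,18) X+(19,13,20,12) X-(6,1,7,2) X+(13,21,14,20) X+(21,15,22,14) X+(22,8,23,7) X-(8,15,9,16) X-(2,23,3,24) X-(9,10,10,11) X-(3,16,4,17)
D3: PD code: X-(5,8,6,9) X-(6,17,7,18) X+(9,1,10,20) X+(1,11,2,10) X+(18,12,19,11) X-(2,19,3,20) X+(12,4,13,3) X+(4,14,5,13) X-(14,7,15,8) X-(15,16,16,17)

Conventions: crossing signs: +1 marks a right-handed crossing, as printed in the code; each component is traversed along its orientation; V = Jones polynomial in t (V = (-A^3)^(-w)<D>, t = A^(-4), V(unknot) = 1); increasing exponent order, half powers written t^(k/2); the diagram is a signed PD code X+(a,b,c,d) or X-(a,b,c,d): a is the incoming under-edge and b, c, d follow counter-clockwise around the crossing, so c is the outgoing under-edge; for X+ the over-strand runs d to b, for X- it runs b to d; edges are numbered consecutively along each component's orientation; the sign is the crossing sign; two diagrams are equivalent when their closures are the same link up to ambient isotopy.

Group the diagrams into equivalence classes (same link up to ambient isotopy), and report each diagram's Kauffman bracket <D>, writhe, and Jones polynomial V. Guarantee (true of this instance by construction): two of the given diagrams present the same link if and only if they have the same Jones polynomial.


equivalence classes: {D1} | {D2} | {D3}
D1 (bracket -A^-6 + A^-2 - A^2 + 2A^6 - A^10 + A^14; 10 crossings at w = +6): V = t - t^2 + 2t^3 - t^4 + t^5 - t^6
D2 (bracket -A^-10 + A^-6 + A^2; 12 crossings at w = +2): V = t + t^3 - t^4
V(D3) = 1  (w 0, c 10, <D> = 1)
observation: V(t) takes 3 values over 3 diagrams, fixing the grouping


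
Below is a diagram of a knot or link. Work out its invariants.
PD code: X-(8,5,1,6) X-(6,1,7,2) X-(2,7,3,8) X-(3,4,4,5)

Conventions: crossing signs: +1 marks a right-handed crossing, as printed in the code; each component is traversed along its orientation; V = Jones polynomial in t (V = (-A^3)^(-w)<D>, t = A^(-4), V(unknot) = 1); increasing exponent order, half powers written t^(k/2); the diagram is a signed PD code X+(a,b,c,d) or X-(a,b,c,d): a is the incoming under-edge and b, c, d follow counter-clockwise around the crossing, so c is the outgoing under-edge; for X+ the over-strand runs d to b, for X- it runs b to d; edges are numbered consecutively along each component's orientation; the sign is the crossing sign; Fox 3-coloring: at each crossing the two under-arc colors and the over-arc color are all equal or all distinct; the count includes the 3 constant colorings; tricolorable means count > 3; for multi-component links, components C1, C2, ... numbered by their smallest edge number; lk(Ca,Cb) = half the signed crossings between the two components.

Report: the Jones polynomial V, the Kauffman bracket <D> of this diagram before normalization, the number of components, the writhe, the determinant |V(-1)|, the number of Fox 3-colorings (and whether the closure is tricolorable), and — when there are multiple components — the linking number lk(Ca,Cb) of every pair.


Jones polynomial: V(t) = -t^-4 + t^-3 + t^-1
<D> = A^-8 + 1 - A^4; writhe -4
components 1, writhe -4 (4 crossings)
3-colorings: 9 of 3^4, det 3 — tricolorable
note: det 3 = |V(-1)|; divisible by 3, so tricolorable


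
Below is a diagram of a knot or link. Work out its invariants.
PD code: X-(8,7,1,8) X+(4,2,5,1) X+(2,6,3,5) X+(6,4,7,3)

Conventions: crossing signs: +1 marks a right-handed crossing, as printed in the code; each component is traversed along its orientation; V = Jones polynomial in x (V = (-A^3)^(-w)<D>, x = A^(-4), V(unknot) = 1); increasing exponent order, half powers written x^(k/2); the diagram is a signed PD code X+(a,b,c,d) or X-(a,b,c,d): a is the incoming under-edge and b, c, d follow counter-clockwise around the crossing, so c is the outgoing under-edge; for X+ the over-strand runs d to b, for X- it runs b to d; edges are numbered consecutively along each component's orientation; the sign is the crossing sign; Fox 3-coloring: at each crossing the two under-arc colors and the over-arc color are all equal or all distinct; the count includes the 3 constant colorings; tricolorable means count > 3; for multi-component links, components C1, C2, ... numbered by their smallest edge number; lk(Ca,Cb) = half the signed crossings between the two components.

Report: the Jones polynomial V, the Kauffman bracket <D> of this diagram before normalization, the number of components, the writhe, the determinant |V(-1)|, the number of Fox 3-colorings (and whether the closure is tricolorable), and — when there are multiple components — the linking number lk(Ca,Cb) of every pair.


V(x) = x + x^3 - x^4
bracket: -A^-10 + A^-6 + A^2, w = +2
1 component, writhe +2, over 4 crossings
det 3, colorings 9 of 3^4 — tricolorable
observation: V spans 3 powers of x: at least 3 crossings in any diagram


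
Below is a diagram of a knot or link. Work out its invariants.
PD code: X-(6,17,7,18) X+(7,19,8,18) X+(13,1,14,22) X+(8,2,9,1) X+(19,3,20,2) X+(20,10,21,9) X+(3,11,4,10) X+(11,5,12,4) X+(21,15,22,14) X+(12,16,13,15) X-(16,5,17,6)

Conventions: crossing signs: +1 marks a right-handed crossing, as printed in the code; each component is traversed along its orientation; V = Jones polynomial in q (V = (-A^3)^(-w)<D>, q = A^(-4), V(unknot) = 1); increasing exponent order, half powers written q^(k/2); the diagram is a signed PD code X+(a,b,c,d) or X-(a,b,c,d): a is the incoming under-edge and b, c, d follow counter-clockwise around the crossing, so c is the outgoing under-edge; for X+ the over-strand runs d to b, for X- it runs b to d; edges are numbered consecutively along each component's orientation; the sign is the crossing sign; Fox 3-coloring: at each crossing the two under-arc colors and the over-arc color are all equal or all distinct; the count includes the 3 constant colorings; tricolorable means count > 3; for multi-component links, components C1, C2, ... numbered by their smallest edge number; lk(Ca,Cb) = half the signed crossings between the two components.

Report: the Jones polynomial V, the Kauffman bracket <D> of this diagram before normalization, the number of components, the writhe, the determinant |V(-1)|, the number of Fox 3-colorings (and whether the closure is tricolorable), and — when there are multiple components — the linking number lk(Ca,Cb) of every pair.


V(q) = q^2 + 2q^4 - 2q^5 + q^6 - 2q^7 + q^8
bracket: -A^-11 + 2A^-7 - A^-3 + 2A - 2A^5 - A^13, w = +7
1 component, writhe +7, over 11 crossings
det 9, colorings 27 of 3^11 — tricolorable
observation: the span of V is 6, forcing >= 6 crossings in any diagram
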